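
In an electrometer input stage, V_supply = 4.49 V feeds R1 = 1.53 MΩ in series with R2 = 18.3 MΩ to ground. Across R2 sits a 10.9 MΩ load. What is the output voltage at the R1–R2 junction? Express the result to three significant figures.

V_out ≈ 3.67 V

The load sits in parallel with R2, giving an effective lower resistance R2' = R2·R_L/(R2+R_L) = 6.831 MΩ.
Voltage divider with the loaded lower leg: V_out = 4.49 × 6.831/(1.53 + 6.831) = 4.49 × 0.8170 = 3.668 V.
(Unloaded it would be 4.14 V; the load pulls it down.)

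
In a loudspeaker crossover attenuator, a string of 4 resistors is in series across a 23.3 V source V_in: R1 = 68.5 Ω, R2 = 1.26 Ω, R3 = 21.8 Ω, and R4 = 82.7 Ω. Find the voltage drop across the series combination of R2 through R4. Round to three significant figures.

Series total: ΣR = 68.5 + 1.26 + 21.8 + 82.7 = 174.3 Ω.
R_{R2..R4} = 1.26 + 21.8 + 82.7 = 105.8 Ω.
V = V_in · R/ΣR = 23.3 × 0.6069 = 14.14 V.

V ≈ 14.1 V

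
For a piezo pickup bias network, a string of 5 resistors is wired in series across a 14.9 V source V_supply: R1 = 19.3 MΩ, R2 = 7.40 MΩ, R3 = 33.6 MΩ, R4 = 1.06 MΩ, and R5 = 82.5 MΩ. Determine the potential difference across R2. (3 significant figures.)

ΣR = 19.3 + 7.40 + 33.6 + 1.06 + 82.5 = 143.9 MΩ.
Voltage divider: V = V_supply · (7.400 / 143.9) = 14.9 × 0.05144 = 0.7664 V.

V ≈ 0.766 V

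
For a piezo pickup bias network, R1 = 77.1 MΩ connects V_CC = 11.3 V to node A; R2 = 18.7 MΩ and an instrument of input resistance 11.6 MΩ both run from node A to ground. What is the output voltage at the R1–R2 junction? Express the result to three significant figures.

V_out ≈ 0.960 V

R2 ‖ R_L = (18.7 × 11.6)/(18.7 + 11.6) = 7.159 MΩ.
Voltage divider with the loaded lower leg: V_out = 11.3 × 7.159/(77.1 + 7.159) = 11.3 × 0.08497 = 0.9601 V.
(Unloaded it would be 2.21 V; the load pulls it down.)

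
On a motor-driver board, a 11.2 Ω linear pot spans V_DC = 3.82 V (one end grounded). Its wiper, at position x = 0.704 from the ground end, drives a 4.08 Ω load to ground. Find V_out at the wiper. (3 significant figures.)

V_out ≈ 1.71 V

Split the track: R_lower = x·R_p = 7.885 Ω, R_upper = (1−x)·R_p = 3.315 Ω.
(x·R_p) ‖ R_L = 2.689 Ω.
Then V_out = V_DC · 2.689/(3.315 + 2.689) = 1.711 V.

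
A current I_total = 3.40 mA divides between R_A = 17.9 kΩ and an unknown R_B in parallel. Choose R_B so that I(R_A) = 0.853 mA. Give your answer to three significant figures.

The fraction through R_A equals R_B/(R_A+R_B).
0.853/3.40 = R_B/(R_A + R_B) → R_B = R_A · (0.2509)/(1 − 0.2509) = 17.9 × 0.3349 = 5.995 kΩ.

R_B ≈ 5.99 kΩ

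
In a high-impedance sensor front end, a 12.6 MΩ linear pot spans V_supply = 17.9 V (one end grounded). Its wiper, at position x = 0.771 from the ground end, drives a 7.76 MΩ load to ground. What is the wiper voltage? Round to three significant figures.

V_out ≈ 10.7 V

Lower segment x·R_p = 9.715 MΩ; upper segment (1−x)·R_p = 2.885 MΩ.
Lower segment in parallel with the load: 9.715 ‖ 7.76 = 4.314 MΩ.
Then V_out = V_supply · 4.314/(2.885 + 4.314) = 10.73 V.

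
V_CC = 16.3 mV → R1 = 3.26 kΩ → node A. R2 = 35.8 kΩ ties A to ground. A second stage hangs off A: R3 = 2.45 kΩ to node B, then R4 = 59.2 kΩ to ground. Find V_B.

The second stage (R3 + R4 = 61.65 kΩ) loads node A in parallel with R2.
Effective lower resistance at A: R2 ‖ 61.65 = 22.65 kΩ.
V_A = 16.3 × 22.65/(3.26 + 22.65) = 14.25 mV.
Then the unloaded second divider: V_B = V_A × R4/(R3+R4) = 14.25 × 0.9603 = 13.68 mV.

V_B ≈ 13.7 mV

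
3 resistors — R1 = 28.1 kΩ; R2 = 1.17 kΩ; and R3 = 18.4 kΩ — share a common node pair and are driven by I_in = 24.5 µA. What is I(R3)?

ΣG = 1/28.1 + 1/1.17 + 1/18.4 = 0.9446.
R3 takes the fraction G_k/ΣG = 0.05435/0.9446 = 0.05753, so I = 24.5 × 0.05753 = 1.410 µA.

I ≈ 1.41 µA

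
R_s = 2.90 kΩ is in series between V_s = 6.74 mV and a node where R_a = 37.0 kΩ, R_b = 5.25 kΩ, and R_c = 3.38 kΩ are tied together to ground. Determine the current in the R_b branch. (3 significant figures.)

Equivalent of the parallel group: R_p = 1.948 kΩ.
V_A by voltage divider: V_A = 6.74 × 1.948/(2.90 + 1.948) = 2.708 mV.
Branch current I = V_A/R_b = 2.708/5.25 = 0.5158 µA.
(Check via current divider: I_total = 1.390 µA; share G_k/ΣG = 0.3710 → same result.)

I ≈ 0.516 µA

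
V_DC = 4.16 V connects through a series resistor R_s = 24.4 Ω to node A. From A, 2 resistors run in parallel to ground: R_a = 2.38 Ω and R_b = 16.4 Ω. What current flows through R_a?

I ≈ 0.137 A

Combine the parallel branches: R_p = (1/2.38 + 1/16.4)⁻¹ = 2.078 Ω.
V_A by voltage divider: V_A = 4.16 × 2.078/(24.4 + 2.078) = 0.3265 V.
I(R_a) = V_A / R_a = 0.3265/2.38 = 0.1372 A.
(Equivalently: I_total = 0.1571 A, then current-divider fraction G_k/ΣG = 0.8733.)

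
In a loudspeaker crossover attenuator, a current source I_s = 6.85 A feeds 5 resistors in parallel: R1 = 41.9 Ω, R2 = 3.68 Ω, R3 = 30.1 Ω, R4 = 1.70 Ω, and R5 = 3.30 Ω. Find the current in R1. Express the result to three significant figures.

Conductances: ΣG = 1/41.9 + 1/3.68 + 1/30.1 + 1/1.70 + 1/3.30 = 1.220 (1/Ω).
By the current-divider rule, I = I_s · G_k/ΣG = 6.85 × 0.01956 = 0.1340 A.

I ≈ 0.134 A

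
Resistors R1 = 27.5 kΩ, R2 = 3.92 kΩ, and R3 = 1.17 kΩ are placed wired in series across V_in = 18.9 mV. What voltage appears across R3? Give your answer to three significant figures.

V ≈ 0.679 mV

Total series resistance ΣR = 27.5 + 3.92 + 1.17 = 32.59 kΩ.
Voltage divider: V = V_in · (1.170 / 32.59) = 18.9 × 0.03590 = 0.6785 mV.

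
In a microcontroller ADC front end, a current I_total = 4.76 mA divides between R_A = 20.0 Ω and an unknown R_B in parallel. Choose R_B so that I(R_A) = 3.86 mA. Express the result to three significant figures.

The fraction through R_A equals R_B/(R_A+R_B).
3.86/4.76 = R_B/(R_A + R_B) → R_B = R_A · (0.8109)/(1 − 0.8109) = 20.0 × 4.289 = 85.78 Ω.

R_B ≈ 85.8 Ω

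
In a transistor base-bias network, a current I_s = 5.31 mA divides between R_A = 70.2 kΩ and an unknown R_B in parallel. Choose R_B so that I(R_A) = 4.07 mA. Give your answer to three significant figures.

R_B ≈ 230 kΩ

Two-branch current divider: I_A = I_s · R_B/(R_A + R_B).
With f = 0.7665, R_B = R_A · f/(1−f) = 70.2 × 3.282 = 230.4 kΩ.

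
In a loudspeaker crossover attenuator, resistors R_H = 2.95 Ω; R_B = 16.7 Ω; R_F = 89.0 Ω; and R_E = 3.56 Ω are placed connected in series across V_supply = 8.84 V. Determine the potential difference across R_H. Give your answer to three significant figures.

Series total: ΣR = 2.95 + 16.7 + 89.0 + 3.56 = 112.2 Ω.
V = V_supply · R/ΣR = 8.84 × 0.02629 = 0.2324 V.

V ≈ 0.232 V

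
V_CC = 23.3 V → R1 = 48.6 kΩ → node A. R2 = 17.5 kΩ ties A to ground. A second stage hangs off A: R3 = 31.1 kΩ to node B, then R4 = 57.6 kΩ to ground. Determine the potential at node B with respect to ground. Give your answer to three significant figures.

V_B ≈ 3.50 V

The second stage (R3 + R4 = 88.70 kΩ) loads node A in parallel with R2.
R2 ‖ (R3+R4) = 14.62 kΩ.
V_A = 23.3 × 14.62/(48.6 + 14.62) = 5.387 V.
V_B = V_A × 0.6494 = 3.498 V.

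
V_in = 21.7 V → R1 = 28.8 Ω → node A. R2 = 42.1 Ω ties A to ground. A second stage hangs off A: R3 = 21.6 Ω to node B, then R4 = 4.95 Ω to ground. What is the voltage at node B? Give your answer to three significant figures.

V_B ≈ 1.46 V

Node A sees R2 in parallel with the series input of stage 2, R3 + R4 = 26.55 Ω.
R2 ‖ (R3+R4) = 16.28 Ω.
First divider: V_A = V_in · 16.28/(28.8 + 16.28) = 7.837 V.
Then the unloaded second divider: V_B = V_A × R4/(R3+R4) = 7.837 × 0.1864 = 1.461 V.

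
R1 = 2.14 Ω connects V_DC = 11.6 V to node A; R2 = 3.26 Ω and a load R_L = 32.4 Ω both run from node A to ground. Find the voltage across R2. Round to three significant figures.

First combine the lower leg with the load: R2 ‖ R_L = 2.962 Ω.
Voltage divider with the loaded lower leg: V_out = 11.6 × 2.962/(2.14 + 2.962) = 11.6 × 0.5806 = 6.734 V.
(Unloaded it would be 7.00 V; the load pulls it down.)

V_out ≈ 6.73 V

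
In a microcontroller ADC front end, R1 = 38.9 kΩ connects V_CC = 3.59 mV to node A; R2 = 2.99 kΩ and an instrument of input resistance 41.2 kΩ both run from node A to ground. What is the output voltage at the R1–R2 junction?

The load sits in parallel with R2, giving an effective lower resistance R2' = R2·R_L/(R2+R_L) = 2.788 kΩ.
Then V_out = V_CC · R2'/(R1 + R2') = 3.59 × 2.788/41.69 = 0.2401 mV.
(Unloaded it would be 0.256 mV; the load pulls it down.)

V_out ≈ 0.240 mV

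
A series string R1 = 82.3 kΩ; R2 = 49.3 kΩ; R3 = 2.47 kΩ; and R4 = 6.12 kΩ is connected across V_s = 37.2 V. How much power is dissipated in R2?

Series current I = V_s/ΣR = 37.2/140.2 = 0.2654 mA.
P = I²R = 0.07041 × 49.3 = 3.471 mW.

P ≈ 3.47 mW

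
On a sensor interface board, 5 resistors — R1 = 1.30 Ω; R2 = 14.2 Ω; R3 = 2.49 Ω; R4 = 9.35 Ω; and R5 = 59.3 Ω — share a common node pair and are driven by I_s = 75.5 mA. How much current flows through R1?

Total conductance ΣG = 1/1.30 + 1/14.2 + 1/2.49 + 1/9.35 + 1/59.3 = 1.365 (units of 1/Ω).
R1 takes the fraction G_k/ΣG = 0.7692/1.365 = 0.5635, so I = 75.5 × 0.5635 = 42.54 mA.

I ≈ 42.5 mA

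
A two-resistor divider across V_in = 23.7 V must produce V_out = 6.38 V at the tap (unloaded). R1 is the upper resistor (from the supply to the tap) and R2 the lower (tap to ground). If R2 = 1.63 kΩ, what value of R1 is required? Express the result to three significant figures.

Required fraction k = V_out/V_in = 0.2692.
So R1 = R2 · (V_in/V_out − 1) = 1.63 × (23.7/6.38 − 1) = 1.63 × 2.715 = 4.425 kΩ.

R1 ≈ 4.43 kΩ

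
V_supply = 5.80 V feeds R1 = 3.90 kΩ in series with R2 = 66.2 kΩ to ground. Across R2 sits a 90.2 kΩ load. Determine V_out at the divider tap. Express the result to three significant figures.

V_out ≈ 5.26 V

First combine the lower leg with the load: R2 ‖ R_L = 38.18 kΩ.
Now apply the divider: V_out = 5.80 × 0.9073 = 5.262 V.
(Unloaded it would be 5.48 V; the load pulls it down.)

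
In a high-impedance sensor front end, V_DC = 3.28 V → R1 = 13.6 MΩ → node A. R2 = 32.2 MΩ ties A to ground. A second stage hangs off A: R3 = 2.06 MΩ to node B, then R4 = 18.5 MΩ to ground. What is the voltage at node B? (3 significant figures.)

The second stage (R3 + R4 = 20.56 MΩ) loads node A in parallel with R2.
Effective lower resistance at A: R2 ‖ 20.56 = 12.55 MΩ.
So V_A = 3.28 × 0.4799 = 1.574 V.
Stage 2 is unloaded, so V_B = V_A · R4/(R3+R4) = 1.574 × 18.5/20.56 = 1.416 V.

V_B ≈ 1.42 V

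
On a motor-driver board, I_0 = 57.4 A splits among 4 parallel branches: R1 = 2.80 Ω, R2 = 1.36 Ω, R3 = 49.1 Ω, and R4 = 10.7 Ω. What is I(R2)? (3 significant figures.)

ΣG = 1/2.80 + 1/1.36 + 1/49.1 + 1/10.7 = 1.206.
Current divider: I(R2) = I_0 · G_k/ΣG = 57.4 × (0.7353/1.206) = 57.4 × 0.6096 = 34.99 A.

I ≈ 35.0 A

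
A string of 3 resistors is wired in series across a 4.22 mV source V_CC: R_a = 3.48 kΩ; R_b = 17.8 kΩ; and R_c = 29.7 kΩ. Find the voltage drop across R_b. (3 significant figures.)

Series total: ΣR = 3.48 + 17.8 + 29.7 = 50.98 kΩ.
V = V_CC · R/ΣR = 4.22 × 0.3492 = 1.473 mV.

V ≈ 1.47 mV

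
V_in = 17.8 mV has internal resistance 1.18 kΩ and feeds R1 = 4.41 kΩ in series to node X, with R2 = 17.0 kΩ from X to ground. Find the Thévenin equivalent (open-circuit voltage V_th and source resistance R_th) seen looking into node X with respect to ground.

R1' = 1.18 + 4.41 = 5.590 kΩ (source resistance + R1).
With X open, the divider is unloaded: V_th = 17.8 × 17.0/22.59 = 13.40 mV.
Zeroing V_in shorts the top of R1' to ground, so R_th = R1' ‖ R2 = 4.207 kΩ.

V_th ≈ 13.4 mV, R_th ≈ 4.21 kΩ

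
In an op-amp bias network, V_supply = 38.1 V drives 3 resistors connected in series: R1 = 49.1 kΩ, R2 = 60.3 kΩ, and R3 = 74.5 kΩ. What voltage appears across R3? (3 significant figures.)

V ≈ 15.4 V

Total series resistance ΣR = 49.1 + 60.3 + 74.5 = 183.9 kΩ.
By the voltage-divider rule, V = 38.1 × 74.50/183.9 = 15.43 V.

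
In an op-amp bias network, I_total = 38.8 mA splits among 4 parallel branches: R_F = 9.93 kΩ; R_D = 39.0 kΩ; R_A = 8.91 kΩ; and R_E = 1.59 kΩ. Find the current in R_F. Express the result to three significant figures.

Conductances: ΣG = 1/9.93 + 1/39.0 + 1/8.91 + 1/1.59 = 0.8675 (1/kΩ).
Current divider: I(R_F) = I_total · G_k/ΣG = 38.8 × (0.1007/0.8675) = 38.8 × 0.1161 = 4.504 mA.

I ≈ 4.50 mA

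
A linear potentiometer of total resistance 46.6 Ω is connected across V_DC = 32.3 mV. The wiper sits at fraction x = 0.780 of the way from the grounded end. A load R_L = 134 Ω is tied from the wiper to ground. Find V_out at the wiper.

V_out ≈ 23.8 mV

Split the track: R_lower = x·R_p = 36.35 Ω, R_upper = (1−x)·R_p = 10.25 Ω.
R_L loads the lower segment: effective lower R = 28.59 Ω.
Then V_out = V_DC · 28.59/(10.25 + 28.59) = 23.78 mV.
(Unloaded: V_out = x·V_DC = 25.2 mV.)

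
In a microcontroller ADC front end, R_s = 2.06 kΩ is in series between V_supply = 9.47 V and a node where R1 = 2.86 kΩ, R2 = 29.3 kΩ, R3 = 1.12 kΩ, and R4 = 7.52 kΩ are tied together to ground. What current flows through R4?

I ≈ 0.323 mA

Parallel bank: R_p = 1/(1/2.86 + 1/29.3 + 1/1.12 + 1/7.52) = 0.7094 kΩ.
V_A by voltage divider: V_A = 9.47 × 0.7094/(2.06 + 0.7094) = 2.426 V.
Branch current I = V_A/R4 = 2.426/7.52 = 0.3226 mA.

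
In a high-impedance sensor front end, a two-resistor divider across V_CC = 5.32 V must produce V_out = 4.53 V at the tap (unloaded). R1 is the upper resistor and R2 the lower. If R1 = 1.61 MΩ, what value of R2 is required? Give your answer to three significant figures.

R2 ≈ 9.23 MΩ

Required fraction k = V_out/V_CC = 0.8515.
So R2 = R1 · V_out/(V_CC − V_out) = 1.61 × 4.53/(5.32 − 4.53) = 1.61 × 5.734 = 9.232 MΩ.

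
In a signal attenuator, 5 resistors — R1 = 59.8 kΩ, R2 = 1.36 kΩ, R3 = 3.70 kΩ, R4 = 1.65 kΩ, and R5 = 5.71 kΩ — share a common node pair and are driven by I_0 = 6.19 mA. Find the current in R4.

Conductances: ΣG = 1/59.8 + 1/1.36 + 1/3.70 + 1/1.65 + 1/5.71 = 1.803 (1/kΩ).
By the current-divider rule, I = I_0 · G_k/ΣG = 6.19 × 0.3361 = 2.080 mA.

I ≈ 2.08 mA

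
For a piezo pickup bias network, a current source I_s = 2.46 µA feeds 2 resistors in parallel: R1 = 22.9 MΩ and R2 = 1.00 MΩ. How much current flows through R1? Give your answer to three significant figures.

I ≈ 0.103 µA

For two parallel branches, I_k = I_s · (other R)/(sum of R).
I(R1) = 2.46 × 1.00/(22.9 + 1.00) = 2.46 × 0.04184 = 0.1029 µA.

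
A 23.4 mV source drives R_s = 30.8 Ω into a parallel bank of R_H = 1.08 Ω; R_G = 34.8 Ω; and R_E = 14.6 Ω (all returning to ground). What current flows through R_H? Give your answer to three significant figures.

Combine the parallel branches: R_p = (1/1.08 + 1/34.8 + 1/14.6)⁻¹ = 0.9774 Ω.
Node voltage V_A = V_supply · R_p/(R_s + R_p) = 23.4 × 0.03076 = 0.7197 mV.
Branch current I = V_A/R_H = 0.7197/1.08 = 0.6664 mA.

I ≈ 0.666 mA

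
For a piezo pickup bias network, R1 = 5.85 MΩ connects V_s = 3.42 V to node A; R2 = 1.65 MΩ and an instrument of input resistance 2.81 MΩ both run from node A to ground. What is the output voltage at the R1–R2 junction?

R2 ‖ R_L = (1.65 × 2.81)/(1.65 + 2.81) = 1.040 MΩ.
Voltage divider with the loaded lower leg: V_out = 3.42 × 1.040/(5.85 + 1.040) = 3.42 × 0.1509 = 0.5160 V.
(Unloaded it would be 0.752 V; the load pulls it down.)

V_out ≈ 0.516 V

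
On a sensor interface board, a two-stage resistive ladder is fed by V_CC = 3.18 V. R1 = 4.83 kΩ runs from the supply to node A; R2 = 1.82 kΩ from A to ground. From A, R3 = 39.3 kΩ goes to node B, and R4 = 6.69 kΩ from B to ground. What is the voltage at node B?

V_B ≈ 0.123 V

Node A sees R2 in parallel with the series input of stage 2, R3 + R4 = 45.99 kΩ.
R2 ‖ (R3+R4) = 1.751 kΩ.
V_A = 3.18 × 1.751/(4.83 + 1.751) = 0.8460 V.
Stage 2 is unloaded, so V_B = V_A · R4/(R3+R4) = 0.8460 × 6.69/45.99 = 0.1231 V.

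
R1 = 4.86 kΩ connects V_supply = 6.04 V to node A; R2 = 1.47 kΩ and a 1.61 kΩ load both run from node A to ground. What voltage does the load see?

V_out ≈ 0.825 V

First combine the lower leg with the load: R2 ‖ R_L = 0.7684 kΩ.
Then V_out = V_supply · R2'/(R1 + R2') = 6.04 × 0.7684/5.628 = 0.8246 V.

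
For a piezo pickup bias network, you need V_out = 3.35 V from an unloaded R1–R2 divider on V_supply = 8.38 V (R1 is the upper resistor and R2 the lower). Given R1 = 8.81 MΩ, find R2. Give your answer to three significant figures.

R2 ≈ 5.87 MΩ

Required fraction k = V_out/V_supply = 0.3998.
Rearranging, R2 = R1·k/(1−k) = 8.81 × 0.6660 = 5.867 MΩ.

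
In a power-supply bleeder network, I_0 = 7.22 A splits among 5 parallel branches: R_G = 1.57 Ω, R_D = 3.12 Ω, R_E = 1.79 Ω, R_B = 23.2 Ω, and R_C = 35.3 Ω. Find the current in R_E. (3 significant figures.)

Total conductance ΣG = 1/1.57 + 1/3.12 + 1/1.79 + 1/23.2 + 1/35.3 = 1.588 (units of 1/Ω).
R_E takes the fraction G_k/ΣG = 0.5587/1.588 = 0.3519, so I = 7.22 × 0.3519 = 2.541 A.

I ≈ 2.54 A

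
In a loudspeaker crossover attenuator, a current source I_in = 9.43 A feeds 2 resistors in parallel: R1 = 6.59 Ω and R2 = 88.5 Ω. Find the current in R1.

I ≈ 8.78 A

For two parallel branches, I_k = I_in · (other R)/(sum of R).
I(R1) = 9.43 × 88.5/(6.59 + 88.5) = 9.43 × 0.9307 = 8.776 A.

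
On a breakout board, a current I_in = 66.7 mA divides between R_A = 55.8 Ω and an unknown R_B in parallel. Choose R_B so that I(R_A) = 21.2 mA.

R_B ≈ 26.0 Ω

The fraction through R_A equals R_B/(R_A+R_B).
With f = 0.3178, R_B = R_A · f/(1−f) = 55.8 × 0.4659 = 26.00 Ω.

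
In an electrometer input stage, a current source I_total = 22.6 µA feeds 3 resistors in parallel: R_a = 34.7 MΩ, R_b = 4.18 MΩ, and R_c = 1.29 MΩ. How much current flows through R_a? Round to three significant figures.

Conductances: ΣG = 1/34.7 + 1/4.18 + 1/1.29 = 1.043 (1/MΩ).
Current divider: I(R_a) = I_total · G_k/ΣG = 22.6 × (0.02882/1.043) = 22.6 × 0.02762 = 0.6243 µA.

I ≈ 0.624 µA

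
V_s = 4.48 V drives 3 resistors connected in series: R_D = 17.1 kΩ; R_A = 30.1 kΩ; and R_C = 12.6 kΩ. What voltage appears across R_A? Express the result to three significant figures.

V ≈ 2.25 V

ΣR = 17.1 + 30.1 + 12.6 = 59.80 kΩ.
By the voltage-divider rule, V = 4.48 × 30.10/59.80 = 2.255 V.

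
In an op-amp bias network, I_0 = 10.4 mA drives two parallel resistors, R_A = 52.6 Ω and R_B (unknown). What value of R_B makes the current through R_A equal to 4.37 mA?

R_B ≈ 38.1 Ω

The fraction through R_A equals R_B/(R_A+R_B).
With f = 0.4202, R_B = R_A · f/(1−f) = 52.6 × 0.7247 = 38.12 Ω.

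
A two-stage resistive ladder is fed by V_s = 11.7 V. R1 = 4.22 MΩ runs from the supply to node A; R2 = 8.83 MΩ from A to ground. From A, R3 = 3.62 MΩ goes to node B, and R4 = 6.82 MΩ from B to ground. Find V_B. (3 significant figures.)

V_B ≈ 4.06 V

The second stage (R3 + R4 = 10.44 MΩ) loads node A in parallel with R2.
R2 ‖ (R3+R4) = 4.784 MΩ.
First divider: V_A = V_s · 4.784/(4.22 + 4.784) = 6.216 V.
Then the unloaded second divider: V_B = V_A × R4/(R3+R4) = 6.216 × 0.6533 = 4.061 V.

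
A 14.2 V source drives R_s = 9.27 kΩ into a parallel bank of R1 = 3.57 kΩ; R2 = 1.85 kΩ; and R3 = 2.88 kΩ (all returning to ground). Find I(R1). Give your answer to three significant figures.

Equivalent of the parallel group: R_p = 0.8563 kΩ.
Node voltage V_A = V_CC · R_p/(R_s + R_p) = 14.2 × 0.08456 = 1.201 V.
I(R1) = V_A / R1 = 1.201/3.57 = 0.3363 mA.

I ≈ 0.336 mA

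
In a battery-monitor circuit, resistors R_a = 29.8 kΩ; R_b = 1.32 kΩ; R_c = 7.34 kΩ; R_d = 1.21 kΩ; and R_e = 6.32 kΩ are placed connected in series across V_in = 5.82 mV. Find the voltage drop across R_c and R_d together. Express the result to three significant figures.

Total series resistance ΣR = 29.8 + 1.32 + 7.34 + 1.21 + 6.32 = 45.99 kΩ.
R_{R_c..R_d} = 7.34 + 1.21 = 8.550 kΩ.
Voltage divider: V = V_in · (8.550 / 45.99) = 5.82 × 0.1859 = 1.082 mV.

V ≈ 1.08 mV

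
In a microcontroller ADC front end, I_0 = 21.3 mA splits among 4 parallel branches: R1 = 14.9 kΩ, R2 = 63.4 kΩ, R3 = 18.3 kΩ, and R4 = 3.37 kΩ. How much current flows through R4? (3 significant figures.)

Total conductance ΣG = 1/14.9 + 1/63.4 + 1/18.3 + 1/3.37 = 0.4343 (units of 1/kΩ).
By the current-divider rule, I = I_0 · G_k/ΣG = 21.3 × 0.6833 = 14.55 mA.

I ≈ 14.6 mA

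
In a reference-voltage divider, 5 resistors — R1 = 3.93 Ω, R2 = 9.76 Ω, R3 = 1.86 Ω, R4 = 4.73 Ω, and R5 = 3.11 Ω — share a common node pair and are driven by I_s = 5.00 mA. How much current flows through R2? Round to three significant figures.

I ≈ 0.359 mA

Conductances: ΣG = 1/3.93 + 1/9.76 + 1/1.86 + 1/4.73 + 1/3.11 = 1.428 (1/Ω).
By the current-divider rule, I = I_s · G_k/ΣG = 5.00 × 0.07177 = 0.3589 mA.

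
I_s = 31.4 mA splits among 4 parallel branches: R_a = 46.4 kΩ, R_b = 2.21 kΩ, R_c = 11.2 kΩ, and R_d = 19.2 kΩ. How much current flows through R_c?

ΣG = 1/46.4 + 1/2.21 + 1/11.2 + 1/19.2 = 0.6154.
R_c takes the fraction G_k/ΣG = 0.08929/0.6154 = 0.1451, so I = 31.4 × 0.1451 = 4.556 mA.

I ≈ 4.56 mA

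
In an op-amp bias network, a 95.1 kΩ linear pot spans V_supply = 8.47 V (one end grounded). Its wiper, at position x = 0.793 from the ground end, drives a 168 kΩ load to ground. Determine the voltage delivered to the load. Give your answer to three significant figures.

V_out ≈ 6.15 V

Lower segment x·R_p = 75.41 kΩ; upper segment (1−x)·R_p = 19.69 kΩ.
Lower segment in parallel with the load: 75.41 ‖ 168 = 52.05 kΩ.
Then V_out = V_supply · 52.05/(19.69 + 52.05) = 6.146 V.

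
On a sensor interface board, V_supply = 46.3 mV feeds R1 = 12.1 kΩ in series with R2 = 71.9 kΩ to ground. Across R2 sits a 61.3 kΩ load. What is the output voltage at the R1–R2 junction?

The load sits in parallel with R2, giving an effective lower resistance R2' = R2·R_L/(R2+R_L) = 33.09 kΩ.
Voltage divider with the loaded lower leg: V_out = 46.3 × 33.09/(12.1 + 33.09) = 46.3 × 0.7322 = 33.90 mV.

V_out ≈ 33.9 mV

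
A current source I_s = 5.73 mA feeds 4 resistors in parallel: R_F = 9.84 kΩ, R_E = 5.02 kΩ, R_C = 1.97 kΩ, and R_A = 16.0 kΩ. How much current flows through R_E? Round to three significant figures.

Conductances: ΣG = 1/9.84 + 1/5.02 + 1/1.97 + 1/16.0 = 0.8709 (1/kΩ).
Current divider: I(R_E) = I_s · G_k/ΣG = 5.73 × (0.1992/0.8709) = 5.73 × 0.2287 = 1.311 mA.

I ≈ 1.31 mA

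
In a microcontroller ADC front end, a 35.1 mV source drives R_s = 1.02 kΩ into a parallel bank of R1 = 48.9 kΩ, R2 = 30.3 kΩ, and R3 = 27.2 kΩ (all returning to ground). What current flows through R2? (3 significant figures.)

I ≈ 1.06 µA

Equivalent of the parallel group: R_p = 11.08 kΩ.
V_A by voltage divider: V_A = 35.1 × 11.08/(1.02 + 11.08) = 32.14 mV.
I(R2) = V_A / R2 = 32.14/30.3 = 1.061 µA.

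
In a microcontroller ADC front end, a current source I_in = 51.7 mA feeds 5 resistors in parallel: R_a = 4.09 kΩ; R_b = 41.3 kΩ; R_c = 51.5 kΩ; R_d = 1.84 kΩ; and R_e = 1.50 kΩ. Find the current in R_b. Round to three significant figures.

Total conductance ΣG = 1/4.09 + 1/41.3 + 1/51.5 + 1/1.84 + 1/1.50 = 1.498 (units of 1/kΩ).
R_b takes the fraction G_k/ΣG = 0.02421/1.498 = 0.01616, so I = 51.7 × 0.01616 = 0.8355 mA.

I ≈ 0.836 mA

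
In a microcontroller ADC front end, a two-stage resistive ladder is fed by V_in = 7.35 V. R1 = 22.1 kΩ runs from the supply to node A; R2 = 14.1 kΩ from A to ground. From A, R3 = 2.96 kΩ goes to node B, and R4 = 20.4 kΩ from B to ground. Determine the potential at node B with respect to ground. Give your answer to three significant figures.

The second stage (R3 + R4 = 23.36 kΩ) loads node A in parallel with R2.
R2 ‖ (R3+R4) = 8.793 kΩ.
So V_A = 7.35 × 0.2846 = 2.092 V.
Stage 2 is unloaded, so V_B = V_A · R4/(R3+R4) = 2.092 × 20.4/23.36 = 1.827 V.

V_B ≈ 1.83 V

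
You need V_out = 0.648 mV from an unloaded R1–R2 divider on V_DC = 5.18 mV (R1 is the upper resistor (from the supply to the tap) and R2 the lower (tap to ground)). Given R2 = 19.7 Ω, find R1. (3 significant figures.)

The divider ratio is R2/(R1+R2) = 0.648/5.18 = 0.1251.
So R1 = R2 · (V_DC/V_out − 1) = 19.7 × (5.18/0.648 − 1) = 19.7 × 6.994 = 137.8 Ω.

R1 ≈ 138 Ω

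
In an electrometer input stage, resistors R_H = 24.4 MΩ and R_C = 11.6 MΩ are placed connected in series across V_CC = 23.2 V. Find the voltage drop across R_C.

V ≈ 7.48 V

Total series resistance ΣR = 24.4 + 11.6 = 36.00 MΩ.
By the voltage-divider rule, V = 23.2 × 11.60/36.00 = 7.476 V.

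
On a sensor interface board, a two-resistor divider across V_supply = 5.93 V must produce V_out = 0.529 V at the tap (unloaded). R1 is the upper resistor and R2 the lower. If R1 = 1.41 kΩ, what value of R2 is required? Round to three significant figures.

R2 ≈ 0.138 kΩ

Required fraction k = V_out/V_supply = 0.08921.
Rearranging, R2 = R1·k/(1−k) = 1.41 × 0.09794 = 0.1381 kΩ.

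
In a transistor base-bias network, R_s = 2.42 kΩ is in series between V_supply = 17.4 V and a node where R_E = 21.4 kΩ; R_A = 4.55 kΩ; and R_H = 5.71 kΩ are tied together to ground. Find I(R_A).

I ≈ 1.85 mA

Parallel bank: R_p = 1/(1/21.4 + 1/4.55 + 1/5.71) = 2.264 kΩ.
V_A by voltage divider: V_A = 17.4 × 2.264/(2.42 + 2.264) = 8.411 V.
Branch current I = V_A/R_A = 8.411/4.55 = 1.849 mA.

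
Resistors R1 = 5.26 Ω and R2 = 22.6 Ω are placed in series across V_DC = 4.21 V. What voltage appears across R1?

V ≈ 0.795 V

Total series resistance ΣR = 5.26 + 22.6 = 27.86 Ω.
Voltage divider: V = V_DC · (5.260 / 27.86) = 4.21 × 0.1888 = 0.7949 V.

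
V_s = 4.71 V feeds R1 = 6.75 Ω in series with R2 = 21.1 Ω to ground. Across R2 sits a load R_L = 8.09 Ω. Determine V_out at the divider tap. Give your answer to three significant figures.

V_out ≈ 2.19 V

R2 ‖ R_L = (21.1 × 8.09)/(21.1 + 8.09) = 5.848 Ω.
Voltage divider with the loaded lower leg: V_out = 4.71 × 5.848/(6.75 + 5.848) = 4.71 × 0.4642 = 2.186 V.
(Unloaded it would be 3.57 V; the load pulls it down.)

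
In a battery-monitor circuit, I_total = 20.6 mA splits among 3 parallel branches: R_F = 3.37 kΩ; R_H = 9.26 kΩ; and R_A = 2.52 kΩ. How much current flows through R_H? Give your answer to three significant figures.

Conductances: ΣG = 1/3.37 + 1/9.26 + 1/2.52 = 0.8016 (1/kΩ).
By the current-divider rule, I = I_total · G_k/ΣG = 20.6 × 0.1347 = 2.775 mA.

I ≈ 2.78 mA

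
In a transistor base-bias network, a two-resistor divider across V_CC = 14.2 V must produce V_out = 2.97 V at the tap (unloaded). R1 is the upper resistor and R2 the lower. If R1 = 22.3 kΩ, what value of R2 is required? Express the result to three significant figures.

R2 ≈ 5.90 kΩ

Required fraction k = V_out/V_CC = 0.2092.
R2 = R1 · 0.2092/(1 − 0.2092) = 5.898 kΩ.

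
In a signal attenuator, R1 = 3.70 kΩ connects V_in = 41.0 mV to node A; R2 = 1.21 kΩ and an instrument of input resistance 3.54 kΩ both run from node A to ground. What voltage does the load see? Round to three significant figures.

First combine the lower leg with the load: R2 ‖ R_L = 0.9018 kΩ.
Now apply the divider: V_out = 41.0 × 0.1960 = 8.034 mV.

V_out ≈ 8.03 mV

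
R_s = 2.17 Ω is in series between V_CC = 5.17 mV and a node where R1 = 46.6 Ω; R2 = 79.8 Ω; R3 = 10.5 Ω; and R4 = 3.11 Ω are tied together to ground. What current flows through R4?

Combine the parallel branches: R_p = (1/46.6 + 1/79.8 + 1/10.5 + 1/3.11)⁻¹ = 2.218 Ω.
V_A = 5.17 × 2.218/4.388 = 2.614 mV.
I(R4) = V_A / R4 = 2.614/3.11 = 0.8404 mA.
(Check via current divider: I_total = 1.178 mA; share G_k/ΣG = 0.7133 → same result.)

I ≈ 0.840 mA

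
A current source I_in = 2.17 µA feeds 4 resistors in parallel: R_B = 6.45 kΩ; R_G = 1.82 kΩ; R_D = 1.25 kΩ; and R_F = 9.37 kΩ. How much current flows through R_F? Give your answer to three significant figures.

I ≈ 0.144 µA

ΣG = 1/6.45 + 1/1.82 + 1/1.25 + 1/9.37 = 1.611.
Current divider: I(R_F) = I_in · G_k/ΣG = 2.17 × (0.1067/1.611) = 2.17 × 0.06624 = 0.1437 µA.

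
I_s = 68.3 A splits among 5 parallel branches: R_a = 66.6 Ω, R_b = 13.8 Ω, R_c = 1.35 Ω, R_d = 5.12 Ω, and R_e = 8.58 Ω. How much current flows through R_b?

I ≈ 4.34 A

Total conductance ΣG = 1/66.6 + 1/13.8 + 1/1.35 + 1/5.12 + 1/8.58 = 1.140 (units of 1/Ω).
Current divider: I(R_b) = I_s · G_k/ΣG = 68.3 × (0.07246/1.140) = 68.3 × 0.06356 = 4.341 A.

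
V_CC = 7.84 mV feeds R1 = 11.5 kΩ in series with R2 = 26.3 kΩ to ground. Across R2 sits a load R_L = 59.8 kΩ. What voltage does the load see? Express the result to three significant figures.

The load sits in parallel with R2, giving an effective lower resistance R2' = R2·R_L/(R2+R_L) = 18.27 kΩ.
Voltage divider with the loaded lower leg: V_out = 7.84 × 18.27/(11.5 + 18.27) = 7.84 × 0.6137 = 4.811 mV.

V_out ≈ 4.81 mV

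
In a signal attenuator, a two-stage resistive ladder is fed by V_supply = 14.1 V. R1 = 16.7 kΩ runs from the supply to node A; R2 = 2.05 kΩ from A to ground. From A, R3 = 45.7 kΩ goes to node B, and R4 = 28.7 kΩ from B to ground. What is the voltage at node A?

V_A ≈ 1.50 V

Looking into the second stage from A: R3 + R4 = 74.40 kΩ appears in parallel with R2.
R2 ‖ (R3+R4) = 1.995 kΩ.
So V_A = 14.1 × 0.1067 = 1.505 V.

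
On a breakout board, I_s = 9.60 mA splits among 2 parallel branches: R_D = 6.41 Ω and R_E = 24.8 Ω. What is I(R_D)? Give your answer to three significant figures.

I ≈ 7.63 mA

Two-branch current divider: I_k = I_s · R_other/(R_1 + R_2).
I(R_D) = 9.60 × 24.8/(6.41 + 24.8) = 9.60 × 0.7946 = 7.628 mA.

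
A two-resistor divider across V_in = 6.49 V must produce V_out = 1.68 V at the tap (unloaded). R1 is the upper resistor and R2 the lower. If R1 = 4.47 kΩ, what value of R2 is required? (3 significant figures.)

R2 ≈ 1.56 kΩ

The divider ratio is R2/(R1+R2) = 1.68/6.49 = 0.2589.
R2 = R1 · 0.2589/(1 − 0.2589) = 1.561 kΩ.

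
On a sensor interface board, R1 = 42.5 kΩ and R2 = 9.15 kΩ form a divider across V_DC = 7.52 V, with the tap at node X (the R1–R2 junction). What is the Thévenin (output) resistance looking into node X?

Zeroing V_DC shorts the top of R1 to ground, so R_th = R1 ‖ R2 = 7.529 kΩ.

R_th ≈ 7.53 kΩ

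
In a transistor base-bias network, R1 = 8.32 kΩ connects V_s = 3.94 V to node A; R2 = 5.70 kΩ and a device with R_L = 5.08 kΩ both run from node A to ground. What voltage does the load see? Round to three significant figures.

R2 ‖ R_L = (5.70 × 5.08)/(5.70 + 5.08) = 2.686 kΩ.
Voltage divider with the loaded lower leg: V_out = 3.94 × 2.686/(8.32 + 2.686) = 3.94 × 0.2441 = 0.9616 V.

V_out ≈ 0.962 V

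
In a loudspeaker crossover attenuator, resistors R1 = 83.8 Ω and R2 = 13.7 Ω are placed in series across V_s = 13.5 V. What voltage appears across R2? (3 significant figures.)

Series total: ΣR = 83.8 + 13.7 = 97.50 Ω.
Voltage divider: V = V_s · (13.70 / 97.50) = 13.5 × 0.1405 = 1.897 V.

V ≈ 1.90 V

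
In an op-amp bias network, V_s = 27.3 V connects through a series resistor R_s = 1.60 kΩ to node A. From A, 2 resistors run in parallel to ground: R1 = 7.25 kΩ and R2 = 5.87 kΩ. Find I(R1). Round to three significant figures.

I ≈ 2.52 mA

Combine the parallel branches: R_p = (1/7.25 + 1/5.87)⁻¹ = 3.244 kΩ.
V_A = 27.3 × 3.244/4.844 = 18.28 V.
Branch current I = V_A/R1 = 18.28/7.25 = 2.522 mA.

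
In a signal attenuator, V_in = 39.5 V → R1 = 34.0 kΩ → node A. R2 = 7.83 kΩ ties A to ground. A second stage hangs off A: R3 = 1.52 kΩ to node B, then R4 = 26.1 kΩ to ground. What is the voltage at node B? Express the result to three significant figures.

The second stage (R3 + R4 = 27.62 kΩ) loads node A in parallel with R2.
Effective lower resistance at A: R2 ‖ 27.62 = 6.101 kΩ.
So V_A = 39.5 × 0.1521 = 6.009 V.
V_B = V_A × 0.9450 = 5.678 V.

V_B ≈ 5.68 V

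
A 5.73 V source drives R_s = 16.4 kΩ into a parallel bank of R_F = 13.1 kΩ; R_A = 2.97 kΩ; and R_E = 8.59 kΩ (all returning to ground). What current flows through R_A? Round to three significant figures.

Equivalent of the parallel group: R_p = 1.889 kΩ.
V_A by voltage divider: V_A = 5.73 × 1.889/(16.4 + 1.889) = 0.5918 V.
Branch current I = V_A/R_A = 0.5918/2.97 = 0.1992 mA.

I ≈ 0.199 mA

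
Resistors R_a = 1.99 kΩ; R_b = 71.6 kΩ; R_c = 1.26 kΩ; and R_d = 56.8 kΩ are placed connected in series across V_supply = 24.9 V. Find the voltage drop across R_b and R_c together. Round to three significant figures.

Total series resistance ΣR = 1.99 + 71.6 + 1.26 + 56.8 = 131.6 kΩ.
R_{R_b..R_c} = 71.6 + 1.26 = 72.86 kΩ.
Voltage divider: V = V_supply · (72.86 / 131.6) = 24.9 × 0.5534 = 13.78 V.

V ≈ 13.8 V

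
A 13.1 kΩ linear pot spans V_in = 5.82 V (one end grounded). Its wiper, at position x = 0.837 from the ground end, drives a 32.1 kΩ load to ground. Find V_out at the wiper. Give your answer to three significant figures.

V_out ≈ 4.61 V

Split the track: R_lower = x·R_p = 10.96 kΩ, R_upper = (1−x)·R_p = 2.135 kΩ.
R_L loads the lower segment: effective lower R = 8.173 kΩ.
Then V_out = V_in · 8.173/(2.135 + 8.173) = 4.614 V.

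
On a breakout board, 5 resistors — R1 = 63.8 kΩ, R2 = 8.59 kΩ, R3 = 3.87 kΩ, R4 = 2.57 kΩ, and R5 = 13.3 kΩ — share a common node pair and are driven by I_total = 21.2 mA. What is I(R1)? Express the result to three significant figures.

Conductances: ΣG = 1/63.8 + 1/8.59 + 1/3.87 + 1/2.57 + 1/13.3 = 0.8548 (1/kΩ).
By the current-divider rule, I = I_total · G_k/ΣG = 21.2 × 0.01834 = 0.3887 mA.

I ≈ 0.389 mA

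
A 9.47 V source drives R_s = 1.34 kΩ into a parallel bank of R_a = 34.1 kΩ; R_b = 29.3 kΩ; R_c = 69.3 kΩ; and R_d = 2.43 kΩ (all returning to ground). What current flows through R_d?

Equivalent of the parallel group: R_p = 2.043 kΩ.
Node voltage V_A = V_DC · R_p/(R_s + R_p) = 9.47 × 0.6039 = 5.719 V.
I(R_d) = V_A / R_d = 5.719/2.43 = 2.354 mA.
(Check via current divider: I_total = 2.799 mA; share G_k/ΣG = 0.8409 → same result.)

I ≈ 2.35 mA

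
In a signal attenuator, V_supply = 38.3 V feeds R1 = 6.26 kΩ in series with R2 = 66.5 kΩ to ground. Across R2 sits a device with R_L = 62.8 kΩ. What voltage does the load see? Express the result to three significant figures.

V_out ≈ 32.1 V

First combine the lower leg with the load: R2 ‖ R_L = 32.30 kΩ.
Now apply the divider: V_out = 38.3 × 0.8376 = 32.08 V.
(Unloaded it would be 35.0 V; the load pulls it down.)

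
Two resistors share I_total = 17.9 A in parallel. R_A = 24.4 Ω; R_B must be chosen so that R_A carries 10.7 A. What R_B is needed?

R_B ≈ 36.3 Ω

Two-branch current divider: I_A = I_total · R_B/(R_A + R_B).
With f = 0.5978, R_B = R_A · f/(1−f) = 24.4 × 1.486 = 36.26 Ω.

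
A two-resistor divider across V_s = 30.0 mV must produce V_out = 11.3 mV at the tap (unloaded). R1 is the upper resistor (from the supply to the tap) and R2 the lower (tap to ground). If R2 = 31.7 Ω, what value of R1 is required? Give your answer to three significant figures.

R1 ≈ 52.5 Ω

V_out/V_s = R2/(R1+R2) = 0.3767.
Rearranging, R1 = R2·(1−k)/k = 31.7 × 1.655 = 52.46 Ω.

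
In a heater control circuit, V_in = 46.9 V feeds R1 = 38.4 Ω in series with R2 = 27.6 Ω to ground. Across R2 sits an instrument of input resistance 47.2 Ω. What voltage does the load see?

V_out ≈ 14.6 V

R2 ‖ R_L = (27.6 × 47.2)/(27.6 + 47.2) = 17.42 Ω.
Voltage divider with the loaded lower leg: V_out = 46.9 × 17.42/(38.4 + 17.42) = 46.9 × 0.3120 = 14.63 V.
(Unloaded it would be 19.6 V; the load pulls it down.)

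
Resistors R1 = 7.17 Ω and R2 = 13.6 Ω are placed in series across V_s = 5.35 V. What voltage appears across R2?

V ≈ 3.50 V

ΣR = 7.17 + 13.6 = 20.77 Ω.
Voltage divider: V = V_s · (13.60 / 20.77) = 5.35 × 0.6548 = 3.503 V.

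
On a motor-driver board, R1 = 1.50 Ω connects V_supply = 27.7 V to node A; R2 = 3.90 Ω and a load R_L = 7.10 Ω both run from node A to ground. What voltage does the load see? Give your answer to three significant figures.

V_out ≈ 17.4 V

The load sits in parallel with R2, giving an effective lower resistance R2' = R2·R_L/(R2+R_L) = 2.517 Ω.
Voltage divider with the loaded lower leg: V_out = 27.7 × 2.517/(1.50 + 2.517) = 27.7 × 0.6266 = 17.36 V.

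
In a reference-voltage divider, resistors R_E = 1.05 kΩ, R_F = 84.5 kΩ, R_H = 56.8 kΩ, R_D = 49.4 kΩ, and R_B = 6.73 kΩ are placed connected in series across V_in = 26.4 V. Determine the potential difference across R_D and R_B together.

V ≈ 7.47 V

Series total: ΣR = 1.05 + 84.5 + 56.8 + 49.4 + 6.73 = 198.5 kΩ.
R_{R_D..R_B} = 49.4 + 6.73 = 56.13 kΩ.
By the voltage-divider rule, V = 26.4 × 56.13/198.5 = 7.466 V.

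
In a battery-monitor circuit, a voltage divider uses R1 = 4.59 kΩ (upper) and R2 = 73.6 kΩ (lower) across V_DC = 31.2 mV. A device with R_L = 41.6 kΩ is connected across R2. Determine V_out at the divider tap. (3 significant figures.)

R2 ‖ R_L = (73.6 × 41.6)/(73.6 + 41.6) = 26.58 kΩ.
Now apply the divider: V_out = 31.2 × 0.8527 = 26.61 mV.
(Unloaded it would be 29.4 mV; the load pulls it down.)

V_out ≈ 26.6 mV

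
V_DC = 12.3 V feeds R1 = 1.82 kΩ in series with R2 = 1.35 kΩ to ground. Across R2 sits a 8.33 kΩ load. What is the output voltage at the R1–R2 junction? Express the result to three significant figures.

First combine the lower leg with the load: R2 ‖ R_L = 1.162 kΩ.
Voltage divider with the loaded lower leg: V_out = 12.3 × 1.162/(1.82 + 1.162) = 12.3 × 0.3896 = 4.792 V.

V_out ≈ 4.79 V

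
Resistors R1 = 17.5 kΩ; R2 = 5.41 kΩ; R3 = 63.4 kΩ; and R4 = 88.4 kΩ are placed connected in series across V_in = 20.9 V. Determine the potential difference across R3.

ΣR = 17.5 + 5.41 + 63.4 + 88.4 = 174.7 kΩ.
V = V_in · R/ΣR = 20.9 × 0.3629 = 7.584 V.

V ≈ 7.58 V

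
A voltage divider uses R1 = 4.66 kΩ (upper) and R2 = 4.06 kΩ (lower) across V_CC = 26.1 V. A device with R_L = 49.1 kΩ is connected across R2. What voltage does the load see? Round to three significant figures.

V_out ≈ 11.6 V

The load sits in parallel with R2, giving an effective lower resistance R2' = R2·R_L/(R2+R_L) = 3.750 kΩ.
Now apply the divider: V_out = 26.1 × 0.4459 = 11.64 V.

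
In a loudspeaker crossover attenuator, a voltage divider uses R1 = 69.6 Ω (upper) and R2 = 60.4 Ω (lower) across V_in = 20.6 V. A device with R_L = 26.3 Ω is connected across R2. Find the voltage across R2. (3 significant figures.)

First combine the lower leg with the load: R2 ‖ R_L = 18.32 Ω.
Then V_out = V_in · R2'/(R1 + R2') = 20.6 × 18.32/87.92 = 4.293 V.
(Unloaded it would be 9.57 V; the load pulls it down.)

V_out ≈ 4.29 V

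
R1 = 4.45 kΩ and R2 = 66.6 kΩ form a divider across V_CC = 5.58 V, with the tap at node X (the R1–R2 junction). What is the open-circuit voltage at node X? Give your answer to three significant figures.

V_th ≈ 5.23 V

With X open, the divider is unloaded: V_th = 5.58 × 66.6/71.05 = 5.231 V.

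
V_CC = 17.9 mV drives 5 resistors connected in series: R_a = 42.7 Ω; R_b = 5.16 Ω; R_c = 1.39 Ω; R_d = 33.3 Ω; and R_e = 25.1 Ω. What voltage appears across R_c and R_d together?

V ≈ 5.77 mV

Total series resistance ΣR = 42.7 + 5.16 + 1.39 + 33.3 + 25.1 = 107.7 Ω.
R_{R_c..R_d} = 1.39 + 33.3 = 34.69 Ω.
Voltage divider: V = V_CC · (34.69 / 107.7) = 17.9 × 0.3222 = 5.768 mV.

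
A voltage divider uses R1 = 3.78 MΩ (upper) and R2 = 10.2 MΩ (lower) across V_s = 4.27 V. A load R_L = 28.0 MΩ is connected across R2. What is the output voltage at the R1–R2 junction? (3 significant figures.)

V_out ≈ 2.84 V

The load sits in parallel with R2, giving an effective lower resistance R2' = R2·R_L/(R2+R_L) = 7.476 MΩ.
Voltage divider with the loaded lower leg: V_out = 4.27 × 7.476/(3.78 + 7.476) = 4.27 × 0.6642 = 2.836 V.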